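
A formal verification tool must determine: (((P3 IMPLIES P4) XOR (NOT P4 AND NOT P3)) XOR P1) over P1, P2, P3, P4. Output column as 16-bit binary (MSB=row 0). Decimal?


Formula: (((P3 IMPLIES P4) XOR (NOT P4 AND NOT P3)) XOR P1) over P1, P2, P3, P4 (16 rows)
Evaluate each row (bits = P1,P2,P3,P4, MSB first):
  row 0 [0000]: (((0 IMPLIES 0) XOR (NOT 0 AND NOT 0)) XOR 0) -> 0
  row 1 [0001]: (((0 IMPLIES 1) XOR (NOT 1 AND NOT 0)) XOR 0) -> 1
  row 2 [0010]: (((1 IMPLIES 0) XOR (NOT 0 AND NOT 1)) XOR 0) -> 0
  row 3 [0011]: (((1 IMPLIES 1) XOR (NOT 1 AND NOT 1)) XOR 0) -> 1
  row 4 [0100]: (((0 IMPLIES 0) XOR (NOT 0 AND NOT 0)) XOR 0) -> 0
  row 5 [0101]: (((0 IMPLIES 1) XOR (NOT 1 AND NOT 0)) XOR 0) -> 1
  row 6 [0110]: (((1 IMPLIES 0) XOR (NOT 0 AND NOT 1)) XOR 0) -> 0
  row 7 [0111]: (((1 IMPLIES 1) XOR (NOT 1 AND NOT 1)) XOR 0) -> 1
  row 8 [1000]: (((0 IMPLIES 0) XOR (NOT 0 AND NOT 0)) XOR 1) -> 1
  row 9 [1001]: (((0 IMPLIES 1) XOR (NOT 1 AND NOT 0)) XOR 1) -> 0
  row 10 [1010]: (((1 IMPLIES 0) XOR (NOT 0 AND NOT 1)) XOR 1) -> 1
  row 11 [1011]: (((1 IMPLIES 1) XOR (NOT 1 AND NOT 1)) XOR 1) -> 0
  row 12 [1100]: (((0 IMPLIES 0) XOR (NOT 0 AND NOT 0)) XOR 1) -> 1
  row 13 [1101]: (((0 IMPLIES 1) XOR (NOT 1 AND NOT 0)) XOR 1) -> 0
  row 14 [1110]: (((1 IMPLIES 0) XOR (NOT 0 AND NOT 1)) XOR 1) -> 1
  row 15 [1111]: (((1 IMPLIES 1) XOR (NOT 1 AND NOT 1)) XOR 1) -> 0
Full result column, 4 rows per line (P1,P2 fixed per line; P3,P4 runs 00..11 left to right):
  rows 0-3 [P1,P2=00]: 0101  = hex 5
  rows 4-7 [P1,P2=01]: 0101  = hex 5
  rows 8-11 [P1,P2=10]: 1010  = hex A
  rows 12-15 [P1,P2=11]: 1010  = hex A
Output column (row 0 .. row 15) = 0101010110101010
Output column grouped in 4s = 0101 0101 1010 1010 = 0x55AA
Convert to decimal digit by digit (value = value*16 + digit):
  5 -> 5
  5*16 + 5 = 85
  85*16 + 10 (A) = 1370
  1370*16 + 10 (A) = 21930
Decimal = 21930

21930


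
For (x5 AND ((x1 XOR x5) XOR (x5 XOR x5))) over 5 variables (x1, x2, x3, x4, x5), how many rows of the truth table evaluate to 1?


Formula: (x5 AND ((x1 XOR x5) XOR (x5 XOR x5))) over 5 vars (32 rows)
Evaluate each row (x1, x2, x3, x4, x5 as bits, MSB first):
  row 0 [00000]: (0 AND ((0 XOR 0) XOR (0 XOR 0))) -> 0
  row 1 [00001]: (1 AND ((0 XOR 1) XOR (1 XOR 1))) -> 1
  row 2 [00010]: (0 AND ((0 XOR 0) XOR (0 XOR 0))) -> 0
  row 3 [00011]: (1 AND ((0 XOR 1) XOR (1 XOR 1))) -> 1
  row 4 [00100]: (0 AND ((0 XOR 0) XOR (0 XOR 0))) -> 0
  row 5 [00101]: (1 AND ((0 XOR 1) XOR (1 XOR 1))) -> 1
  row 6 [00110]: (0 AND ((0 XOR 0) XOR (0 XOR 0))) -> 0
  row 7 [00111]: (1 AND ((0 XOR 1) XOR (1 XOR 1))) -> 1
  row 8 [01000]: (0 AND ((0 XOR 0) XOR (0 XOR 0))) -> 0
  row 9 [01001]: (1 AND ((0 XOR 1) XOR (1 XOR 1))) -> 1
  row 10 [01010]: (0 AND ((0 XOR 0) XOR (0 XOR 0))) -> 0
  row 11 [01011]: (1 AND ((0 XOR 1) XOR (1 XOR 1))) -> 1
  row 12 [01100]: (0 AND ((0 XOR 0) XOR (0 XOR 0))) -> 0
  row 13 [01101]: (1 AND ((0 XOR 1) XOR (1 XOR 1))) -> 1
  row 14 [01110]: (0 AND ((0 XOR 0) XOR (0 XOR 0))) -> 0
  row 15 [01111]: (1 AND ((0 XOR 1) XOR (1 XOR 1))) -> 1
  row 16 [10000]: (0 AND ((1 XOR 0) XOR (0 XOR 0))) -> 0
  row 17 [10001]: (1 AND ((1 XOR 1) XOR (1 XOR 1))) -> 0
  row 18 [10010]: (0 AND ((1 XOR 0) XOR (0 XOR 0))) -> 0
  row 19 [10011]: (1 AND ((1 XOR 1) XOR (1 XOR 1))) -> 0
  row 20 [10100]: (0 AND ((1 XOR 0) XOR (0 XOR 0))) -> 0
  row 21 [10101]: (1 AND ((1 XOR 1) XOR (1 XOR 1))) -> 0
  row 22 [10110]: (0 AND ((1 XOR 0) XOR (0 XOR 0))) -> 0
  row 23 [10111]: (1 AND ((1 XOR 1) XOR (1 XOR 1))) -> 0
  row 24 [11000]: (0 AND ((1 XOR 0) XOR (0 XOR 0))) -> 0
  row 25 [11001]: (1 AND ((1 XOR 1) XOR (1 XOR 1))) -> 0
  row 26 [11010]: (0 AND ((1 XOR 0) XOR (0 XOR 0))) -> 0
  row 27 [11011]: (1 AND ((1 XOR 1) XOR (1 XOR 1))) -> 0
  row 28 [11100]: (0 AND ((1 XOR 0) XOR (0 XOR 0))) -> 0
  row 29 [11101]: (1 AND ((1 XOR 1) XOR (1 XOR 1))) -> 0
  row 30 [11110]: (0 AND ((1 XOR 0) XOR (0 XOR 0))) -> 0
  row 31 [11111]: (1 AND ((1 XOR 1) XOR (1 XOR 1))) -> 0
Full result column, 8 rows per line (x1,x2 fixed per line; x3,x4,x5 runs 000..111 left to right):
  rows 0-7 [x1,x2=00]: 01010101  (ones: 4)
  rows 8-15 [x1,x2=01]: 01010101  (ones: 4)
  rows 16-23 [x1,x2=10]: 00000000  (ones: 0)
  rows 24-31 [x1,x2=11]: 00000000  (ones: 0)
Count of 1-rows = 4+4+0+0 = 8

8


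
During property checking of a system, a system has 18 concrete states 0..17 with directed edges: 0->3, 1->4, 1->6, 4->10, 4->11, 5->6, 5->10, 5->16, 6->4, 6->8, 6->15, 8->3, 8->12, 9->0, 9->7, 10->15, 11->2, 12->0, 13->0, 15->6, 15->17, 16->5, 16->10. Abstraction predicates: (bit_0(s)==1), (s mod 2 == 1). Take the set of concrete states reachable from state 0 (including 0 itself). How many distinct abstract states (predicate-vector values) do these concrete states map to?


BFS from 0:
Concrete reachable: {0, 3}
Abstract via predicates (bit_0(s)==1), (s mod 2 == 1):
  (0,0) <- {0}
  (1,1) <- {3}
Distinct abstract states = 2

2


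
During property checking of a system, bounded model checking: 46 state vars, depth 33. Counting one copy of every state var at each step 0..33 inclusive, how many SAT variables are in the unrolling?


BMC unrolls to depth k, creating one copy of each state var for steps 0..k.
Step count = 33 + 1 = 34 (steps 0 through 33)
Vars per step = 46
Total = 46 * 34 = 1564

1564


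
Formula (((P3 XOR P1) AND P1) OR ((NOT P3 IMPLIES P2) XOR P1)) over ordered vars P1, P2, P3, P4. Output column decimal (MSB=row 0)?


Formula: (((P3 XOR P1) AND P1) OR ((NOT P3 IMPLIES P2) XOR P1)) over P1, P2, P3, P4 (16 rows)
Evaluate each row (bits = P1,P2,P3,P4, MSB first):
  row 0 [0000]: (((0 XOR 0) AND 0) OR ((NOT 0 IMPLIES 0) XOR 0)) -> 0
  row 1 [0001]: (((0 XOR 0) AND 0) OR ((NOT 0 IMPLIES 0) XOR 0)) -> 0
  row 2 [0010]: (((1 XOR 0) AND 0) OR ((NOT 1 IMPLIES 0) XOR 0)) -> 1
  row 3 [0011]: (((1 XOR 0) AND 0) OR ((NOT 1 IMPLIES 0) XOR 0)) -> 1
  row 4 [0100]: (((0 XOR 0) AND 0) OR ((NOT 0 IMPLIES 1) XOR 0)) -> 1
  row 5 [0101]: (((0 XOR 0) AND 0) OR ((NOT 0 IMPLIES 1) XOR 0)) -> 1
  row 6 [0110]: (((1 XOR 0) AND 0) OR ((NOT 1 IMPLIES 1) XOR 0)) -> 1
  row 7 [0111]: (((1 XOR 0) AND 0) OR ((NOT 1 IMPLIES 1) XOR 0)) -> 1
  row 8 [1000]: (((0 XOR 1) AND 1) OR ((NOT 0 IMPLIES 0) XOR 1)) -> 1
  row 9 [1001]: (((0 XOR 1) AND 1) OR ((NOT 0 IMPLIES 0) XOR 1)) -> 1
  row 10 [1010]: (((1 XOR 1) AND 1) OR ((NOT 1 IMPLIES 0) XOR 1)) -> 0
  row 11 [1011]: (((1 XOR 1) AND 1) OR ((NOT 1 IMPLIES 0) XOR 1)) -> 0
  row 12 [1100]: (((0 XOR 1) AND 1) OR ((NOT 0 IMPLIES 1) XOR 1)) -> 1
  row 13 [1101]: (((0 XOR 1) AND 1) OR ((NOT 0 IMPLIES 1) XOR 1)) -> 1
  row 14 [1110]: (((1 XOR 1) AND 1) OR ((NOT 1 IMPLIES 1) XOR 1)) -> 0
  row 15 [1111]: (((1 XOR 1) AND 1) OR ((NOT 1 IMPLIES 1) XOR 1)) -> 0
Full result column, 4 rows per line (P1,P2 fixed per line; P3,P4 runs 00..11 left to right):
  rows 0-3 [P1,P2=00]: 0011  = hex 3
  rows 4-7 [P1,P2=01]: 1111  = hex F
  rows 8-11 [P1,P2=10]: 1100  = hex C
  rows 12-15 [P1,P2=11]: 1100  = hex C
Output column (row 0 .. row 15) = 0011111111001100
Output column grouped in 4s = 0011 1111 1100 1100 = 0x3FCC
Convert to decimal digit by digit (value = value*16 + digit):
  3 -> 3
  3*16 + 15 (F) = 63
  63*16 + 12 (C) = 1020
  1020*16 + 12 (C) = 16332
Decimal = 16332

16332


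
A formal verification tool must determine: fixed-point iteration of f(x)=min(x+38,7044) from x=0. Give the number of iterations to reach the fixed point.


Step 1: x=0, cap=7044, increment=38
Step 2: x grows by 38 each step until capped at 7044; fixed point is x=7044
Step 3: iterations = ceil(7044/38) = 186

186


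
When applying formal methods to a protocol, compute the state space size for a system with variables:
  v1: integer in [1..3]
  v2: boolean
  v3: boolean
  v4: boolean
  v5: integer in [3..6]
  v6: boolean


State space = product of domain sizes of all variables.
Domain sizes:
  v1 (integer in [1..3]): 3
  v2 (boolean): 2
  v3 (boolean): 2
  v4 (boolean): 2
  v5 (integer in [3..6]): 4
  v6 (boolean): 2
Product = 3 * 2 * 2 * 2 * 4 * 2 = 192

192


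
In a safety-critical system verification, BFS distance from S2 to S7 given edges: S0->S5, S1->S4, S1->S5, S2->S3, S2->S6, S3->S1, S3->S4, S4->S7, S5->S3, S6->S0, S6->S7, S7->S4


BFS layer-by-layer from S2:
  dist 0: {S2}
  dist 1: {S3, S6}
  dist 2: {S0, S1, S4, S7}
  -> S7 reached at distance 2
Shortest path length = 2

2


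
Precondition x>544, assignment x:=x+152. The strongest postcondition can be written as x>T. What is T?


Formula: sp(P, x:=E) = exists old_x. (x = E[old_x/x]) AND P[old_x/x] (old_x is the value of x before the assignment; eliminate old_x by solving x = E[old_x/x] for old_x)
Step 1: Precondition P: x>544, i.e. old_x > 544
Step 2: Assignment gives x = old_x + 152, so old_x = x - 152
Step 3: Substitute into P: x - 152 > 544
Step 4: Simplify: x > 544+152 = 696

696


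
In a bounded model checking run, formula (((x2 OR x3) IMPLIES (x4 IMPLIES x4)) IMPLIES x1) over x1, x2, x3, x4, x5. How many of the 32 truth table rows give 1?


Formula: (((x2 OR x3) IMPLIES (x4 IMPLIES x4)) IMPLIES x1) over 5 vars (32 rows)
Evaluate each row (x1, x2, x3, x4, x5 as bits, MSB first):
  row 0 [00000]: (((0 OR 0) IMPLIES (0 IMPLIES 0)) IMPLIES 0) -> 0
  row 1 [00001]: (((0 OR 0) IMPLIES (0 IMPLIES 0)) IMPLIES 0) -> 0
  row 2 [00010]: (((0 OR 0) IMPLIES (1 IMPLIES 1)) IMPLIES 0) -> 0
  row 3 [00011]: (((0 OR 0) IMPLIES (1 IMPLIES 1)) IMPLIES 0) -> 0
  row 4 [00100]: (((0 OR 1) IMPLIES (0 IMPLIES 0)) IMPLIES 0) -> 0
  row 5 [00101]: (((0 OR 1) IMPLIES (0 IMPLIES 0)) IMPLIES 0) -> 0
  row 6 [00110]: (((0 OR 1) IMPLIES (1 IMPLIES 1)) IMPLIES 0) -> 0
  row 7 [00111]: (((0 OR 1) IMPLIES (1 IMPLIES 1)) IMPLIES 0) -> 0
  row 8 [01000]: (((1 OR 0) IMPLIES (0 IMPLIES 0)) IMPLIES 0) -> 0
  row 9 [01001]: (((1 OR 0) IMPLIES (0 IMPLIES 0)) IMPLIES 0) -> 0
  row 10 [01010]: (((1 OR 0) IMPLIES (1 IMPLIES 1)) IMPLIES 0) -> 0
  row 11 [01011]: (((1 OR 0) IMPLIES (1 IMPLIES 1)) IMPLIES 0) -> 0
  row 12 [01100]: (((1 OR 1) IMPLIES (0 IMPLIES 0)) IMPLIES 0) -> 0
  row 13 [01101]: (((1 OR 1) IMPLIES (0 IMPLIES 0)) IMPLIES 0) -> 0
  row 14 [01110]: (((1 OR 1) IMPLIES (1 IMPLIES 1)) IMPLIES 0) -> 0
  row 15 [01111]: (((1 OR 1) IMPLIES (1 IMPLIES 1)) IMPLIES 0) -> 0
  row 16 [10000]: (((0 OR 0) IMPLIES (0 IMPLIES 0)) IMPLIES 1) -> 1
  row 17 [10001]: (((0 OR 0) IMPLIES (0 IMPLIES 0)) IMPLIES 1) -> 1
  row 18 [10010]: (((0 OR 0) IMPLIES (1 IMPLIES 1)) IMPLIES 1) -> 1
  row 19 [10011]: (((0 OR 0) IMPLIES (1 IMPLIES 1)) IMPLIES 1) -> 1
  row 20 [10100]: (((0 OR 1) IMPLIES (0 IMPLIES 0)) IMPLIES 1) -> 1
  row 21 [10101]: (((0 OR 1) IMPLIES (0 IMPLIES 0)) IMPLIES 1) -> 1
  row 22 [10110]: (((0 OR 1) IMPLIES (1 IMPLIES 1)) IMPLIES 1) -> 1
  row 23 [10111]: (((0 OR 1) IMPLIES (1 IMPLIES 1)) IMPLIES 1) -> 1
  row 24 [11000]: (((1 OR 0) IMPLIES (0 IMPLIES 0)) IMPLIES 1) -> 1
  row 25 [11001]: (((1 OR 0) IMPLIES (0 IMPLIES 0)) IMPLIES 1) -> 1
  row 26 [11010]: (((1 OR 0) IMPLIES (1 IMPLIES 1)) IMPLIES 1) -> 1
  row 27 [11011]: (((1 OR 0) IMPLIES (1 IMPLIES 1)) IMPLIES 1) -> 1
  row 28 [11100]: (((1 OR 1) IMPLIES (0 IMPLIES 0)) IMPLIES 1) -> 1
  row 29 [11101]: (((1 OR 1) IMPLIES (0 IMPLIES 0)) IMPLIES 1) -> 1
  row 30 [11110]: (((1 OR 1) IMPLIES (1 IMPLIES 1)) IMPLIES 1) -> 1
  row 31 [11111]: (((1 OR 1) IMPLIES (1 IMPLIES 1)) IMPLIES 1) -> 1
Full result column, 8 rows per line (x1,x2 fixed per line; x3,x4,x5 runs 000..111 left to right):
  rows 0-7 [x1,x2=00]: 00000000  (ones: 0)
  rows 8-15 [x1,x2=01]: 00000000  (ones: 0)
  rows 16-23 [x1,x2=10]: 11111111  (ones: 8)
  rows 24-31 [x1,x2=11]: 11111111  (ones: 8)
Count of 1-rows = 0+0+8+8 = 16

16


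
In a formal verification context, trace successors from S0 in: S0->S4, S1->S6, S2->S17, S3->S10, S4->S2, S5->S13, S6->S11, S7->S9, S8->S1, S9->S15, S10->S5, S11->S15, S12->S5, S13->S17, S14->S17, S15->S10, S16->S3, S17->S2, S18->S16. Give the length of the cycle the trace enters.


Trace from S0 until a state repeats:
  S0 -> S4 -> S2 -> S17 -> S2
S2 first seen at step 2, revisited at step 4.
Cycle length = 4 - 2 = 2

2


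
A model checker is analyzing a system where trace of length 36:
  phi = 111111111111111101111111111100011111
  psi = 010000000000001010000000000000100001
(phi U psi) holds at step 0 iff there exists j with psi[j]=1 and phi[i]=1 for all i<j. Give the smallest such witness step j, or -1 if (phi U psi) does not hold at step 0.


(phi U psi) at 0: need smallest j with psi[j]=1 and phi[i]=1 for all i in [0,j).
Scan from step 0:
  step 0: phi=1, psi=0 -> continue
  step 1: psi=1 and phi held for [0,1) -> witness found
Witness step = 1

1


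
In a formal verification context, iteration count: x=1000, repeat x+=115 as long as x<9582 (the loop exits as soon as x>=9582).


Step 1: x goes from 1000 toward 9582 by 115; the body runs while x<9582, so iterations = ceil((bound-start)/step)
Step 2: Distance=8582
Step 3: ceil(8582/115)=75

75


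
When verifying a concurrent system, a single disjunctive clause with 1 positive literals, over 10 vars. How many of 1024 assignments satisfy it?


Step 1: Total=2^10=1024
Step 2: Unsat when all 1 false: 2^9=512
Step 3: Sat=1024-512=512

512


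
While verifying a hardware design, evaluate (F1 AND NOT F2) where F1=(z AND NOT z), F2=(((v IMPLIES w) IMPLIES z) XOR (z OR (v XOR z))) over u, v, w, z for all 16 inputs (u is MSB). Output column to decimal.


F1 = (z AND NOT z)
F2 = (((v IMPLIES w) IMPLIES z) XOR (z OR (v XOR z)))
Counterexample to F1=>F2 is where F1=1 and F2=0.
Evaluate each row (bits = u,v,w,z, MSB first):
  row 0 [0000]: F1=0 F2=0 -> F1&~F2 -> 0
  row 1 [0001]: F1=0 F2=0 -> F1&~F2 -> 0
  row 2 [0010]: F1=0 F2=0 -> F1&~F2 -> 0
  row 3 [0011]: F1=0 F2=0 -> F1&~F2 -> 0
  row 4 [0100]: F1=0 F2=0 -> F1&~F2 -> 0
  row 5 [0101]: F1=0 F2=0 -> F1&~F2 -> 0
  row 6 [0110]: F1=0 F2=1 -> F1&~F2 -> 0
  row 7 [0111]: F1=0 F2=0 -> F1&~F2 -> 0
  row 8 [1000]: F1=0 F2=0 -> F1&~F2 -> 0
  row 9 [1001]: F1=0 F2=0 -> F1&~F2 -> 0
  row 10 [1010]: F1=0 F2=0 -> F1&~F2 -> 0
  row 11 [1011]: F1=0 F2=0 -> F1&~F2 -> 0
  row 12 [1100]: F1=0 F2=0 -> F1&~F2 -> 0
  row 13 [1101]: F1=0 F2=0 -> F1&~F2 -> 0
  row 14 [1110]: F1=0 F2=1 -> F1&~F2 -> 0
  row 15 [1111]: F1=0 F2=0 -> F1&~F2 -> 0
Full result column, 4 rows per line (u,v fixed per line; w,z runs 00..11 left to right):
  rows 0-3 [u,v=00]: 0000  = hex 0
  rows 4-7 [u,v=01]: 0000  = hex 0
  rows 8-11 [u,v=10]: 0000  = hex 0
  rows 12-15 [u,v=11]: 0000  = hex 0
Counterexample vector (row 0 .. row 15) = 0000000000000000
Output column grouped in 4s = 0000 0000 0000 0000 = 0x0000
Convert to decimal digit by digit (value = value*16 + digit):
  0 -> 0
  0*16 + 0 = 0
  0*16 + 0 = 0
  0*16 + 0 = 0
Decimal = 0

0


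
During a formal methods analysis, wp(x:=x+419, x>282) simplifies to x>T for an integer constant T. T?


Formula: wp(x:=E, P) = P[E/x] (substitute E for x in postcondition)
Step 1: Postcondition: x>282
Step 2: Substitute x+419 for x: x+419>282
Step 3: Solve for x: x > 282-419 = -137

-137


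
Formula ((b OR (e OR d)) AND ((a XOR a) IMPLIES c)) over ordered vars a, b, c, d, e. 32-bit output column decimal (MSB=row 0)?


Formula: ((b OR (e OR d)) AND ((a XOR a) IMPLIES c)) over a, b, c, d, e (32 rows)
Evaluate each row (bits = a,b,c,d,e, MSB first):
  row 0 [00000]: ((0 OR (0 OR 0)) AND ((0 XOR 0) IMPLIES 0)) -> 0
  row 1 [00001]: ((0 OR (1 OR 0)) AND ((0 XOR 0) IMPLIES 0)) -> 1
  row 2 [00010]: ((0 OR (0 OR 1)) AND ((0 XOR 0) IMPLIES 0)) -> 1
  row 3 [00011]: ((0 OR (1 OR 1)) AND ((0 XOR 0) IMPLIES 0)) -> 1
  row 4 [00100]: ((0 OR (0 OR 0)) AND ((0 XOR 0) IMPLIES 1)) -> 0
  row 5 [00101]: ((0 OR (1 OR 0)) AND ((0 XOR 0) IMPLIES 1)) -> 1
  row 6 [00110]: ((0 OR (0 OR 1)) AND ((0 XOR 0) IMPLIES 1)) -> 1
  row 7 [00111]: ((0 OR (1 OR 1)) AND ((0 XOR 0) IMPLIES 1)) -> 1
  row 8 [01000]: ((1 OR (0 OR 0)) AND ((0 XOR 0) IMPLIES 0)) -> 1
  row 9 [01001]: ((1 OR (1 OR 0)) AND ((0 XOR 0) IMPLIES 0)) -> 1
  row 10 [01010]: ((1 OR (0 OR 1)) AND ((0 XOR 0) IMPLIES 0)) -> 1
  row 11 [01011]: ((1 OR (1 OR 1)) AND ((0 XOR 0) IMPLIES 0)) -> 1
  row 12 [01100]: ((1 OR (0 OR 0)) AND ((0 XOR 0) IMPLIES 1)) -> 1
  row 13 [01101]: ((1 OR (1 OR 0)) AND ((0 XOR 0) IMPLIES 1)) -> 1
  row 14 [01110]: ((1 OR (0 OR 1)) AND ((0 XOR 0) IMPLIES 1)) -> 1
  row 15 [01111]: ((1 OR (1 OR 1)) AND ((0 XOR 0) IMPLIES 1)) -> 1
  row 16 [10000]: ((0 OR (0 OR 0)) AND ((1 XOR 1) IMPLIES 0)) -> 0
  row 17 [10001]: ((0 OR (1 OR 0)) AND ((1 XOR 1) IMPLIES 0)) -> 1
  row 18 [10010]: ((0 OR (0 OR 1)) AND ((1 XOR 1) IMPLIES 0)) -> 1
  row 19 [10011]: ((0 OR (1 OR 1)) AND ((1 XOR 1) IMPLIES 0)) -> 1
  row 20 [10100]: ((0 OR (0 OR 0)) AND ((1 XOR 1) IMPLIES 1)) -> 0
  row 21 [10101]: ((0 OR (1 OR 0)) AND ((1 XOR 1) IMPLIES 1)) -> 1
  row 22 [10110]: ((0 OR (0 OR 1)) AND ((1 XOR 1) IMPLIES 1)) -> 1
  row 23 [10111]: ((0 OR (1 OR 1)) AND ((1 XOR 1) IMPLIES 1)) -> 1
  row 24 [11000]: ((1 OR (0 OR 0)) AND ((1 XOR 1) IMPLIES 0)) -> 1
  row 25 [11001]: ((1 OR (1 OR 0)) AND ((1 XOR 1) IMPLIES 0)) -> 1
  row 26 [11010]: ((1 OR (0 OR 1)) AND ((1 XOR 1) IMPLIES 0)) -> 1
  row 27 [11011]: ((1 OR (1 OR 1)) AND ((1 XOR 1) IMPLIES 0)) -> 1
  row 28 [11100]: ((1 OR (0 OR 0)) AND ((1 XOR 1) IMPLIES 1)) -> 1
  row 29 [11101]: ((1 OR (1 OR 0)) AND ((1 XOR 1) IMPLIES 1)) -> 1
  row 30 [11110]: ((1 OR (0 OR 1)) AND ((1 XOR 1) IMPLIES 1)) -> 1
  row 31 [11111]: ((1 OR (1 OR 1)) AND ((1 XOR 1) IMPLIES 1)) -> 1
Full result column, 4 rows per line (a,b,c fixed per line; d,e runs 00..11 left to right):
  rows 0-3 [a,b,c=000]: 0111  = hex 7
  rows 4-7 [a,b,c=001]: 0111  = hex 7
  rows 8-11 [a,b,c=010]: 1111  = hex F
  rows 12-15 [a,b,c=011]: 1111  = hex F
  rows 16-19 [a,b,c=100]: 0111  = hex 7
  rows 20-23 [a,b,c=101]: 0111  = hex 7
  rows 24-27 [a,b,c=110]: 1111  = hex F
  rows 28-31 [a,b,c=111]: 1111  = hex F
Output column (row 0 .. row 31) = 01110111111111110111011111111111
Output column grouped in 4s = 0111 0111 1111 1111 0111 0111 1111 1111 = 0x77FF77FF
Convert to decimal digit by digit (value = value*16 + digit):
  7 -> 7
  7*16 + 7 = 119
  119*16 + 15 (F) = 1919
  1919*16 + 15 (F) = 30719
  30719*16 + 7 = 491511
  491511*16 + 7 = 7864183
  7864183*16 + 15 (F) = 125826943
  125826943*16 + 15 (F) = 2013231103
Decimal = 2013231103

2013231103


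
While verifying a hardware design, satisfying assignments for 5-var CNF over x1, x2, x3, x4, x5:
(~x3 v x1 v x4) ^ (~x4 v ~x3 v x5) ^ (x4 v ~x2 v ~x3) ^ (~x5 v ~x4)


CNF with 4 clauses over 5 vars (32 assignments).
An assignment satisfies CNF iff every clause has >=1 true literal.
Check each row (bits = x1,x2,x3,x4,x5; clause T/F shown):
  row 0 [00000]: clauses=TTTT -> 1
  row 1 [00001]: clauses=TTTT -> 1
  row 2 [00010]: clauses=TTTT -> 1
  row 3 [00011]: clauses=TTTF -> 0
  row 4 [00100]: clauses=FTTT -> 0
  row 5 [00101]: clauses=FTTT -> 0
  row 6 [00110]: clauses=TFTT -> 0
  row 7 [00111]: clauses=TTTF -> 0
  row 8 [01000]: clauses=TTTT -> 1
  row 9 [01001]: clauses=TTTT -> 1
  row 10 [01010]: clauses=TTTT -> 1
  row 11 [01011]: clauses=TTTF -> 0
  row 12 [01100]: clauses=FTFT -> 0
  row 13 [01101]: clauses=FTFT -> 0
  row 14 [01110]: clauses=TFTT -> 0
  row 15 [01111]: clauses=TTTF -> 0
  row 16 [10000]: clauses=TTTT -> 1
  row 17 [10001]: clauses=TTTT -> 1
  row 18 [10010]: clauses=TTTT -> 1
  row 19 [10011]: clauses=TTTF -> 0
  row 20 [10100]: clauses=TTTT -> 1
  row 21 [10101]: clauses=TTTT -> 1
  row 22 [10110]: clauses=TFTT -> 0
  row 23 [10111]: clauses=TTTF -> 0
  row 24 [11000]: clauses=TTTT -> 1
  row 25 [11001]: clauses=TTTT -> 1
  row 26 [11010]: clauses=TTTT -> 1
  row 27 [11011]: clauses=TTTF -> 0
  row 28 [11100]: clauses=TTFT -> 0
  row 29 [11101]: clauses=TTFT -> 0
  row 30 [11110]: clauses=TFTT -> 0
  row 31 [11111]: clauses=TTTF -> 0
Full result column, 8 rows per line (x1,x2 fixed per line; x3,x4,x5 runs 000..111 left to right):
  rows 0-7 [x1,x2=00]: 11100000  (ones: 3)
  rows 8-15 [x1,x2=01]: 11100000  (ones: 3)
  rows 16-23 [x1,x2=10]: 11101100  (ones: 5)
  rows 24-31 [x1,x2=11]: 11100000  (ones: 3)
Satisfying assignments = 3+3+5+3 = 14

14


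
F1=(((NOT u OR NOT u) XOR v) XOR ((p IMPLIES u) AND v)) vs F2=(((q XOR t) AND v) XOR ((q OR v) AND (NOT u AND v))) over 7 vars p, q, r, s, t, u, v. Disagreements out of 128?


F1 = (((NOT u OR NOT u) XOR v) XOR ((p IMPLIES u) AND v))
F2 = (((q XOR t) AND v) XOR ((q OR v) AND (NOT u AND v)))
Evaluate both on each of 128 rows (bits = p,q,r,s,t,u,v):
  row 0 [0000000]: F1=1 F2=0 (differ) -> 1
  row 1 [0000001]: F1=1 F2=1 -> 0
  row 2 [0000010]: F1=0 F2=0 -> 0
  row 3 [0000011]: F1=0 F2=0 -> 0
  row 4 [0000100]: F1=1 F2=0 (differ) -> 1
  (every remaining row is evaluated the same way; all 128 results are listed next)
Full result column, 8 rows per line (p,q,r,s fixed per line; t,u,v runs 000..111 left to right):
  rows 0-7 [p,q,r,s=0000]: 10001101  (ones: 4)
  rows 8-15 [p,q,r,s=0001]: 10001101  (ones: 4)
  rows 16-23 [p,q,r,s=0010]: 10001101  (ones: 4)
  rows 24-31 [p,q,r,s=0011]: 10001101  (ones: 4)
  rows 32-39 [p,q,r,s=0100]: 11011000  (ones: 4)
  rows 40-47 [p,q,r,s=0101]: 11011000  (ones: 4)
  rows 48-55 [p,q,r,s=0110]: 11011000  (ones: 4)
  rows 56-63 [p,q,r,s=0111]: 11011000  (ones: 4)
  rows 64-71 [p,q,r,s=1000]: 11001001  (ones: 4)
  rows 72-79 [p,q,r,s=1001]: 11001001  (ones: 4)
  rows 80-87 [p,q,r,s=1010]: 11001001  (ones: 4)
  rows 88-95 [p,q,r,s=1011]: 11001001  (ones: 4)
  rows 96-103 [p,q,r,s=1100]: 10011100  (ones: 4)
  rows 104-111 [p,q,r,s=1101]: 10011100  (ones: 4)
  rows 112-119 [p,q,r,s=1110]: 10011100  (ones: 4)
  rows 120-127 [p,q,r,s=1111]: 10011100  (ones: 4)
Disagreements = 4+4+4+4+4+4+4+4+4+4+4+4+4+4+4+4 = 64

64


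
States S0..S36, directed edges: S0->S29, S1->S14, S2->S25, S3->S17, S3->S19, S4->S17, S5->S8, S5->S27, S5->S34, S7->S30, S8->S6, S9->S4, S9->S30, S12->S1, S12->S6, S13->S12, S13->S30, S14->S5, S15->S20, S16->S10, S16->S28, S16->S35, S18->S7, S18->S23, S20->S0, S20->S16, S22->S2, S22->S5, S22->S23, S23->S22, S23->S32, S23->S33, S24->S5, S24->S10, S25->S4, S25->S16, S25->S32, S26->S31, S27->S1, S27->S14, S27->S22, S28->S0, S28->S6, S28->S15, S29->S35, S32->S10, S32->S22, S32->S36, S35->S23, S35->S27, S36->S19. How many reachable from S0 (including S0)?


BFS from S0:
  layer 0: {S0}
  layer 1: {S29}
  layer 2: {S35}
  layer 3: {S23, S27}
  layer 4: {S1, S14, S22, S32, S33}
  layer 5: {S2, S5, S10, S36}
  layer 6: {S8, S19, S25, S34}
  layer 7: {S4, S6, S16}
  layer 8: {S17, S28}
  layer 9: {S15}
  layer 10: {S20}
Reachable set: {S0, S1, S2, S4, S5, S6, S8, S10, S14, S15, S16, S17, S19, S20, S22, S23, S25, S27, S28, S29, S32, S33, S34, S35, S36}
Count = 25

25


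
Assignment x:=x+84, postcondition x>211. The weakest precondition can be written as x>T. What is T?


Formula: wp(x:=E, P) = P[E/x] (substitute E for x in postcondition)
Step 1: Postcondition: x>211
Step 2: Substitute x+84 for x: x+84>211
Step 3: Solve for x: x > 211-84 = 127

127


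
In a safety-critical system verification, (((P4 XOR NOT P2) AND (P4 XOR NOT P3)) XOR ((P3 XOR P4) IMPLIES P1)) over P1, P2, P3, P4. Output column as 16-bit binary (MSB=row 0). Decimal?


Formula: (((P4 XOR NOT P2) AND (P4 XOR NOT P3)) XOR ((P3 XOR P4) IMPLIES P1)) over P1, P2, P3, P4 (16 rows)
Evaluate each row (bits = P1,P2,P3,P4, MSB first):
  row 0 [0000]: (((0 XOR NOT 0) AND (0 XOR NOT 0)) XOR ((0 XOR 0) IMPLIES 0)) -> 0
  row 1 [0001]: (((1 XOR NOT 0) AND (1 XOR NOT 0)) XOR ((0 XOR 1) IMPLIES 0)) -> 0
  row 2 [0010]: (((0 XOR NOT 0) AND (0 XOR NOT 1)) XOR ((1 XOR 0) IMPLIES 0)) -> 0
  row 3 [0011]: (((1 XOR NOT 0) AND (1 XOR NOT 1)) XOR ((1 XOR 1) IMPLIES 0)) -> 1
  row 4 [0100]: (((0 XOR NOT 1) AND (0 XOR NOT 0)) XOR ((0 XOR 0) IMPLIES 0)) -> 1
  row 5 [0101]: (((1 XOR NOT 1) AND (1 XOR NOT 0)) XOR ((0 XOR 1) IMPLIES 0)) -> 0
  row 6 [0110]: (((0 XOR NOT 1) AND (0 XOR NOT 1)) XOR ((1 XOR 0) IMPLIES 0)) -> 0
  row 7 [0111]: (((1 XOR NOT 1) AND (1 XOR NOT 1)) XOR ((1 XOR 1) IMPLIES 0)) -> 0
  row 8 [1000]: (((0 XOR NOT 0) AND (0 XOR NOT 0)) XOR ((0 XOR 0) IMPLIES 1)) -> 0
  row 9 [1001]: (((1 XOR NOT 0) AND (1 XOR NOT 0)) XOR ((0 XOR 1) IMPLIES 1)) -> 1
  row 10 [1010]: (((0 XOR NOT 0) AND (0 XOR NOT 1)) XOR ((1 XOR 0) IMPLIES 1)) -> 1
  row 11 [1011]: (((1 XOR NOT 0) AND (1 XOR NOT 1)) XOR ((1 XOR 1) IMPLIES 1)) -> 1
  row 12 [1100]: (((0 XOR NOT 1) AND (0 XOR NOT 0)) XOR ((0 XOR 0) IMPLIES 1)) -> 1
  row 13 [1101]: (((1 XOR NOT 1) AND (1 XOR NOT 0)) XOR ((0 XOR 1) IMPLIES 1)) -> 1
  row 14 [1110]: (((0 XOR NOT 1) AND (0 XOR NOT 1)) XOR ((1 XOR 0) IMPLIES 1)) -> 1
  row 15 [1111]: (((1 XOR NOT 1) AND (1 XOR NOT 1)) XOR ((1 XOR 1) IMPLIES 1)) -> 0
Full result column, 4 rows per line (P1,P2 fixed per line; P3,P4 runs 00..11 left to right):
  rows 0-3 [P1,P2=00]: 0001  = hex 1
  rows 4-7 [P1,P2=01]: 1000  = hex 8
  rows 8-11 [P1,P2=10]: 0111  = hex 7
  rows 12-15 [P1,P2=11]: 1110  = hex E
Output column (row 0 .. row 15) = 0001100001111110
Output column grouped in 4s = 0001 1000 0111 1110 = 0x187E
Convert to decimal digit by digit (value = value*16 + digit):
  1 -> 1
  1*16 + 8 = 24
  24*16 + 7 = 391
  391*16 + 14 (E) = 6270
Decimal = 6270

6270


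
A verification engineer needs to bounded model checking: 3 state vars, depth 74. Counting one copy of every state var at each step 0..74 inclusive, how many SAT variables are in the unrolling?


BMC unrolls to depth k, creating one copy of each state var for steps 0..k.
Step count = 74 + 1 = 75 (steps 0 through 74)
Vars per step = 3
Total = 3 * 75 = 225

225


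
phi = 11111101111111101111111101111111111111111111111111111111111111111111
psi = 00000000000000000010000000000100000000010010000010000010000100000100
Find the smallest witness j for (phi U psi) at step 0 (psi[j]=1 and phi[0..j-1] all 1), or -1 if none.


(phi U psi) at 0: need smallest j with psi[j]=1 and phi[i]=1 for all i in [0,j).
Scan from step 0:
  step 0: phi=1, psi=0 -> continue
  step 1: phi=1, psi=0 -> continue
  step 2: phi=1, psi=0 -> continue
  step 3: phi=1, psi=0 -> continue
  step 6: phi=0 -> phi-prefix broken from here
  step 18: psi=1 but phi already failed -> not a witness
  step 29: psi=1 but phi already failed -> not a witness
  step 39: psi=1 but phi already failed -> not a witness
  step 42: psi=1 but phi already failed -> not a witness
  step 48: psi=1 but phi already failed -> not a witness
  step 54: psi=1 but phi already failed -> not a witness
  step 59: psi=1 but phi already failed -> not a witness
  step 65: psi=1 but phi already failed -> not a witness
  end of trace: no witness -> -1
Witness step = -1

-1


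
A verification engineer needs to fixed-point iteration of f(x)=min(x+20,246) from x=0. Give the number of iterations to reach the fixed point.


Step 1: x=0, cap=246, increment=20
Step 2: x grows by 20 each step until capped at 246; fixed point is x=246
Step 3: iterations = ceil(246/20) = 13

13


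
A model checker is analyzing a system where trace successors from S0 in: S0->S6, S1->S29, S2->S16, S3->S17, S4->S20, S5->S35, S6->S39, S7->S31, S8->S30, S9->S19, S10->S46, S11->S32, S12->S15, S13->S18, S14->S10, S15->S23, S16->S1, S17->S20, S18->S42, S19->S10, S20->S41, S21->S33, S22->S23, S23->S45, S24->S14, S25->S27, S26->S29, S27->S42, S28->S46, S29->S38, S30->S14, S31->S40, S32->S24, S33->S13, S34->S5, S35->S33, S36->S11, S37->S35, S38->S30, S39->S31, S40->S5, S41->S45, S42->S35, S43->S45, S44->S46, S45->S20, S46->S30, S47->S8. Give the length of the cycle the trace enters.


Trace from S0 until a state repeats:
  S0 -> S6 -> S39 -> S31 -> S40 -> S5 -> S35 -> S33 -> S13 -> S18 -> S42 -> S35
S35 first seen at step 6, revisited at step 11.
Cycle length = 11 - 6 = 5

5


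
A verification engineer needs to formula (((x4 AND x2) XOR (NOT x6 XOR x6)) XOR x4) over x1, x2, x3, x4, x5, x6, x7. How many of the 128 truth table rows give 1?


Formula: (((x4 AND x2) XOR (NOT x6 XOR x6)) XOR x4) over 7 vars (128 rows)
Evaluate each row (x1, x2, x3, x4, x5, x6, x7 as bits, MSB first):
  row 0 [0000000]: (((0 AND 0) XOR (NOT 0 XOR 0)) XOR 0) -> 1
  row 1 [0000001]: (((0 AND 0) XOR (NOT 0 XOR 0)) XOR 0) -> 1
  row 2 [0000010]: (((0 AND 0) XOR (NOT 1 XOR 1)) XOR 0) -> 1
  row 3 [0000011]: (((0 AND 0) XOR (NOT 1 XOR 1)) XOR 0) -> 1
  row 4 [0000100]: (((0 AND 0) XOR (NOT 0 XOR 0)) XOR 0) -> 1
  (every remaining row is evaluated the same way; all 128 results are listed next)
Full result column, 8 rows per line (x1,x2,x3,x4 fixed per line; x5,x6,x7 runs 000..111 left to right):
  rows 0-7 [x1,x2,x3,x4=0000]: 11111111  (ones: 8)
  rows 8-15 [x1,x2,x3,x4=0001]: 00000000  (ones: 0)
  rows 16-23 [x1,x2,x3,x4=0010]: 11111111  (ones: 8)
  rows 24-31 [x1,x2,x3,x4=0011]: 00000000  (ones: 0)
  rows 32-39 [x1,x2,x3,x4=0100]: 11111111  (ones: 8)
  rows 40-47 [x1,x2,x3,x4=0101]: 11111111  (ones: 8)
  rows 48-55 [x1,x2,x3,x4=0110]: 11111111  (ones: 8)
  rows 56-63 [x1,x2,x3,x4=0111]: 11111111  (ones: 8)
  rows 64-71 [x1,x2,x3,x4=1000]: 11111111  (ones: 8)
  rows 72-79 [x1,x2,x3,x4=1001]: 00000000  (ones: 0)
  rows 80-87 [x1,x2,x3,x4=1010]: 11111111  (ones: 8)
  rows 88-95 [x1,x2,x3,x4=1011]: 00000000  (ones: 0)
  rows 96-103 [x1,x2,x3,x4=1100]: 11111111  (ones: 8)
  rows 104-111 [x1,x2,x3,x4=1101]: 11111111  (ones: 8)
  rows 112-119 [x1,x2,x3,x4=1110]: 11111111  (ones: 8)
  rows 120-127 [x1,x2,x3,x4=1111]: 11111111  (ones: 8)
Count of 1-rows = 8+0+8+0+8+8+8+8+8+0+8+0+8+8+8+8 = 96

96


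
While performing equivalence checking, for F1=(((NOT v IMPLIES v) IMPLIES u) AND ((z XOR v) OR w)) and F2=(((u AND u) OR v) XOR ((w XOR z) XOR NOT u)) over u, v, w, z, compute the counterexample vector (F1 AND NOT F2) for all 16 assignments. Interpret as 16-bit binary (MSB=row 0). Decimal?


F1 = (((NOT v IMPLIES v) IMPLIES u) AND ((z XOR v) OR w))
F2 = (((u AND u) OR v) XOR ((w XOR z) XOR NOT u))
Counterexample to F1=>F2 is where F1=1 and F2=0.
Evaluate each row (bits = u,v,w,z, MSB first):
  row 0 [0000]: F1=0 F2=1 -> F1&~F2 -> 0
  row 1 [0001]: F1=1 F2=0 -> F1&~F2 -> 1
  row 2 [0010]: F1=1 F2=0 -> F1&~F2 -> 1
  row 3 [0011]: F1=1 F2=1 -> F1&~F2 -> 0
  row 4 [0100]: F1=0 F2=0 -> F1&~F2 -> 0
  row 5 [0101]: F1=0 F2=1 -> F1&~F2 -> 0
  row 6 [0110]: F1=0 F2=1 -> F1&~F2 -> 0
  row 7 [0111]: F1=0 F2=0 -> F1&~F2 -> 0
  row 8 [1000]: F1=0 F2=1 -> F1&~F2 -> 0
  row 9 [1001]: F1=1 F2=0 -> F1&~F2 -> 1
  row 10 [1010]: F1=1 F2=0 -> F1&~F2 -> 1
  row 11 [1011]: F1=1 F2=1 -> F1&~F2 -> 0
  row 12 [1100]: F1=1 F2=1 -> F1&~F2 -> 0
  row 13 [1101]: F1=0 F2=0 -> F1&~F2 -> 0
  row 14 [1110]: F1=1 F2=0 -> F1&~F2 -> 1
  row 15 [1111]: F1=1 F2=1 -> F1&~F2 -> 0
Full result column, 4 rows per line (u,v fixed per line; w,z runs 00..11 left to right):
  rows 0-3 [u,v=00]: 0110  = hex 6
  rows 4-7 [u,v=01]: 0000  = hex 0
  rows 8-11 [u,v=10]: 0110  = hex 6
  rows 12-15 [u,v=11]: 0010  = hex 2
Counterexample vector (row 0 .. row 15) = 0110000001100010
Output column grouped in 4s = 0110 0000 0110 0010 = 0x6062
Convert to decimal digit by digit (value = value*16 + digit):
  6 -> 6
  6*16 + 0 = 96
  96*16 + 6 = 1542
  1542*16 + 2 = 24674
Decimal = 24674

24674


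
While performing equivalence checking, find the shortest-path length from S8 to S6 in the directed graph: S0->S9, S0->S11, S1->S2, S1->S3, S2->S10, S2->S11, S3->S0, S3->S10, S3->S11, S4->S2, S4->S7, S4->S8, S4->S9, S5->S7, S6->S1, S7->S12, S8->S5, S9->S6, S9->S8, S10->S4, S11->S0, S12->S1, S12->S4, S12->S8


BFS layer-by-layer from S8:
  dist 0: {S8}
  dist 1: {S5}
  dist 2: {S7}
  dist 3: {S12}
  dist 4: {S1, S4}
  dist 5: {S2, S3, S9}
  dist 6: {S0, S6, S10, S11}
  -> S6 reached at distance 6
Shortest path length = 6

6


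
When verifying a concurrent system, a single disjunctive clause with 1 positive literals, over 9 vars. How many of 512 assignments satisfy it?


Step 1: Total=2^9=512
Step 2: Unsat when all 1 false: 2^8=256
Step 3: Sat=512-256=256

256


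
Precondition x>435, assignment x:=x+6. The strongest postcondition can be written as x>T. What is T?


Formula: sp(P, x:=E) = exists old_x. (x = E[old_x/x]) AND P[old_x/x] (old_x is the value of x before the assignment; eliminate old_x by solving x = E[old_x/x] for old_x)
Step 1: Precondition P: x>435, i.e. old_x > 435
Step 2: Assignment gives x = old_x + 6, so old_x = x - 6
Step 3: Substitute into P: x - 6 > 435
Step 4: Simplify: x > 435+6 = 441

441


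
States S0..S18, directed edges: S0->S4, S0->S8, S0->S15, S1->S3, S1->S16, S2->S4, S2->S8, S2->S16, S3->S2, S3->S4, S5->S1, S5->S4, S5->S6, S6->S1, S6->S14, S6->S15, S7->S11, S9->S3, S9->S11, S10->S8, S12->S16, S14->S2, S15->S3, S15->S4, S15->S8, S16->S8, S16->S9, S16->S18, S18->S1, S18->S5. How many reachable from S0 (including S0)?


BFS from S0:
  layer 0: {S0}
  layer 1: {S4, S8, S15}
  layer 2: {S3}
  layer 3: {S2}
  layer 4: {S16}
  layer 5: {S9, S18}
  layer 6: {S1, S5, S11}
  layer 7: {S6}
  layer 8: {S14}
Reachable set: {S0, S1, S2, S3, S4, S5, S6, S8, S9, S11, S14, S15, S16, S18}
Count = 14

14


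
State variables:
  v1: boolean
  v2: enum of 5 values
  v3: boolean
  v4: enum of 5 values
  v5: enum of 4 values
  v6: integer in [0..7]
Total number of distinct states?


State space = product of domain sizes of all variables.
Domain sizes:
  v1 (boolean): 2
  v2 (enum of 5 values): 5
  v3 (boolean): 2
  v4 (enum of 5 values): 5
  v5 (enum of 4 values): 4
  v6 (integer in [0..7]): 8
Product = 2 * 5 * 2 * 5 * 4 * 8 = 3200

3200


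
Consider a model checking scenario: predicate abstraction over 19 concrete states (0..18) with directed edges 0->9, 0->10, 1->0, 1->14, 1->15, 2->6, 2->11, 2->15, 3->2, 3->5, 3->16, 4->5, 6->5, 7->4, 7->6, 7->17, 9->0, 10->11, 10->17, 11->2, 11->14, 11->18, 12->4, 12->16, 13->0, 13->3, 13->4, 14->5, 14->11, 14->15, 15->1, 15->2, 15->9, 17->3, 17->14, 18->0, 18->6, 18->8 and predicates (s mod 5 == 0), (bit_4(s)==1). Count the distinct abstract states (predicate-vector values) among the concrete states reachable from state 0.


BFS from 0:
Concrete reachable: {0, 1, 2, 3, 5, 6, 8, 9, 10, 11, 14, 15, 16, 17, 18}
Abstract via predicates (s mod 5 == 0), (bit_4(s)==1):
  (0,0) <- {1, 2, 3, 6, 8, 9, 11, 14}
  (0,1) <- {16, 17, 18}
  (1,0) <- {0, 5, 10, 15}
Distinct abstract states = 3

3


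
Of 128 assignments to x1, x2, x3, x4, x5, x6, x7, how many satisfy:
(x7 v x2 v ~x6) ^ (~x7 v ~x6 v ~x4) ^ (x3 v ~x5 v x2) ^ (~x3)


CNF with 4 clauses over 7 vars (128 assignments).
An assignment satisfies CNF iff every clause has >=1 true literal.
Check each row (bits = x1,x2,x3,x4,x5,x6,x7; clause T/F shown):
  row 0 [0000000]: clauses=TTTT -> 1
  row 1 [0000001]: clauses=TTTT -> 1
  row 2 [0000010]: clauses=FTTT -> 0
  row 3 [0000011]: clauses=TTTT -> 1
  row 4 [0000100]: clauses=TTFT -> 0
  (every remaining row is evaluated the same way; all 128 results are listed next)
Full result column, 8 rows per line (x1,x2,x3,x4 fixed per line; x5,x6,x7 runs 000..111 left to right):
  rows 0-7 [x1,x2,x3,x4=0000]: 11010000  (ones: 3)
  rows 8-15 [x1,x2,x3,x4=0001]: 11000000  (ones: 2)
  rows 16-23 [x1,x2,x3,x4=0010]: 00000000  (ones: 0)
  rows 24-31 [x1,x2,x3,x4=0011]: 00000000  (ones: 0)
  rows 32-39 [x1,x2,x3,x4=0100]: 11111111  (ones: 8)
  rows 40-47 [x1,x2,x3,x4=0101]: 11101110  (ones: 6)
  rows 48-55 [x1,x2,x3,x4=0110]: 00000000  (ones: 0)
  rows 56-63 [x1,x2,x3,x4=0111]: 00000000  (ones: 0)
  rows 64-71 [x1,x2,x3,x4=1000]: 11010000  (ones: 3)
  rows 72-79 [x1,x2,x3,x4=1001]: 11000000  (ones: 2)
  rows 80-87 [x1,x2,x3,x4=1010]: 00000000  (ones: 0)
  rows 88-95 [x1,x2,x3,x4=1011]: 00000000  (ones: 0)
  rows 96-103 [x1,x2,x3,x4=1100]: 11111111  (ones: 8)
  rows 104-111 [x1,x2,x3,x4=1101]: 11101110  (ones: 6)
  rows 112-119 [x1,x2,x3,x4=1110]: 00000000  (ones: 0)
  rows 120-127 [x1,x2,x3,x4=1111]: 00000000  (ones: 0)
Satisfying assignments = 3+2+0+0+8+6+0+0+3+2+0+0+8+6+0+0 = 38

38


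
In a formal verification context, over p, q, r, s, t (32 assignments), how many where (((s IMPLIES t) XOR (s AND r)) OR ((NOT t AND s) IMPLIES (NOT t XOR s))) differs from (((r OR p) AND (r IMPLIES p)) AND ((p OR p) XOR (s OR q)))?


F1 = (((s IMPLIES t) XOR (s AND r)) OR ((NOT t AND s) IMPLIES (NOT t XOR s)))
F2 = (((r OR p) AND (r IMPLIES p)) AND ((p OR p) XOR (s OR q)))
Evaluate both on each of 32 rows (bits = p,q,r,s,t):
  row 0 [00000]: F1=1 F2=0 (differ) -> 1
  row 1 [00001]: F1=1 F2=0 (differ) -> 1
  row 2 [00010]: F1=0 F2=0 -> 0
  row 3 [00011]: F1=1 F2=0 (differ) -> 1
  row 4 [00100]: F1=1 F2=0 (differ) -> 1
  row 5 [00101]: F1=1 F2=0 (differ) -> 1
  row 6 [00110]: F1=1 F2=0 (differ) -> 1
  row 7 [00111]: F1=1 F2=0 (differ) -> 1
  row 8 [01000]: F1=1 F2=0 (differ) -> 1
  row 9 [01001]: F1=1 F2=0 (differ) -> 1
  row 10 [01010]: F1=0 F2=0 -> 0
  row 11 [01011]: F1=1 F2=0 (differ) -> 1
  row 12 [01100]: F1=1 F2=0 (differ) -> 1
  row 13 [01101]: F1=1 F2=0 (differ) -> 1
  row 14 [01110]: F1=1 F2=0 (differ) -> 1
  row 15 [01111]: F1=1 F2=0 (differ) -> 1
  row 16 [10000]: F1=1 F2=1 -> 0
  row 17 [10001]: F1=1 F2=1 -> 0
  row 18 [10010]: F1=0 F2=0 -> 0
  row 19 [10011]: F1=1 F2=0 (differ) -> 1
  row 20 [10100]: F1=1 F2=1 -> 0
  row 21 [10101]: F1=1 F2=1 -> 0
  row 22 [10110]: F1=1 F2=0 (differ) -> 1
  row 23 [10111]: F1=1 F2=0 (differ) -> 1
  row 24 [11000]: F1=1 F2=0 (differ) -> 1
  row 25 [11001]: F1=1 F2=0 (differ) -> 1
  row 26 [11010]: F1=0 F2=0 -> 0
  row 27 [11011]: F1=1 F2=0 (differ) -> 1
  row 28 [11100]: F1=1 F2=0 (differ) -> 1
  row 29 [11101]: F1=1 F2=0 (differ) -> 1
  row 30 [11110]: F1=1 F2=0 (differ) -> 1
  row 31 [11111]: F1=1 F2=0 (differ) -> 1
Full result column, 8 rows per line (p,q fixed per line; r,s,t runs 000..111 left to right):
  rows 0-7 [p,q=00]: 11011111  (ones: 7)
  rows 8-15 [p,q=01]: 11011111  (ones: 7)
  rows 16-23 [p,q=10]: 00010011  (ones: 3)
  rows 24-31 [p,q=11]: 11011111  (ones: 7)
Disagreements = 7+7+3+7 = 24

24


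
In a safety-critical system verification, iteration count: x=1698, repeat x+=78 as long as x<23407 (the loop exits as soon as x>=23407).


Step 1: x goes from 1698 toward 23407 by 78; the body runs while x<23407, so iterations = ceil((bound-start)/step)
Step 2: Distance=21709
Step 3: ceil(21709/78)=279

279


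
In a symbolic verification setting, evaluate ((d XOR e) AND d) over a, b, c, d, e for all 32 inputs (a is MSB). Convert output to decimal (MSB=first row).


Formula: ((d XOR e) AND d) over a, b, c, d, e (32 rows)
Evaluate each row (bits = a,b,c,d,e, MSB first):
  row 0 [00000]: ((0 XOR 0) AND 0) -> 0
  row 1 [00001]: ((0 XOR 1) AND 0) -> 0
  row 2 [00010]: ((1 XOR 0) AND 1) -> 1
  row 3 [00011]: ((1 XOR 1) AND 1) -> 0
  row 4 [00100]: ((0 XOR 0) AND 0) -> 0
  row 5 [00101]: ((0 XOR 1) AND 0) -> 0
  row 6 [00110]: ((1 XOR 0) AND 1) -> 1
  row 7 [00111]: ((1 XOR 1) AND 1) -> 0
  row 8 [01000]: ((0 XOR 0) AND 0) -> 0
  row 9 [01001]: ((0 XOR 1) AND 0) -> 0
  row 10 [01010]: ((1 XOR 0) AND 1) -> 1
  row 11 [01011]: ((1 XOR 1) AND 1) -> 0
  row 12 [01100]: ((0 XOR 0) AND 0) -> 0
  row 13 [01101]: ((0 XOR 1) AND 0) -> 0
  row 14 [01110]: ((1 XOR 0) AND 1) -> 1
  row 15 [01111]: ((1 XOR 1) AND 1) -> 0
  row 16 [10000]: ((0 XOR 0) AND 0) -> 0
  row 17 [10001]: ((0 XOR 1) AND 0) -> 0
  row 18 [10010]: ((1 XOR 0) AND 1) -> 1
  row 19 [10011]: ((1 XOR 1) AND 1) -> 0
  row 20 [10100]: ((0 XOR 0) AND 0) -> 0
  row 21 [10101]: ((0 XOR 1) AND 0) -> 0
  row 22 [10110]: ((1 XOR 0) AND 1) -> 1
  row 23 [10111]: ((1 XOR 1) AND 1) -> 0
  row 24 [11000]: ((0 XOR 0) AND 0) -> 0
  row 25 [11001]: ((0 XOR 1) AND 0) -> 0
  row 26 [11010]: ((1 XOR 0) AND 1) -> 1
  row 27 [11011]: ((1 XOR 1) AND 1) -> 0
  row 28 [11100]: ((0 XOR 0) AND 0) -> 0
  row 29 [11101]: ((0 XOR 1) AND 0) -> 0
  row 30 [11110]: ((1 XOR 0) AND 1) -> 1
  row 31 [11111]: ((1 XOR 1) AND 1) -> 0
Full result column, 4 rows per line (a,b,c fixed per line; d,e runs 00..11 left to right):
  rows 0-3 [a,b,c=000]: 0010  = hex 2
  rows 4-7 [a,b,c=001]: 0010  = hex 2
  rows 8-11 [a,b,c=010]: 0010  = hex 2
  rows 12-15 [a,b,c=011]: 0010  = hex 2
  rows 16-19 [a,b,c=100]: 0010  = hex 2
  rows 20-23 [a,b,c=101]: 0010  = hex 2
  rows 24-27 [a,b,c=110]: 0010  = hex 2
  rows 28-31 [a,b,c=111]: 0010  = hex 2
Output column (row 0 .. row 31) = 00100010001000100010001000100010
Output column grouped in 4s = 0010 0010 0010 0010 0010 0010 0010 0010 = 0x22222222
Convert to decimal digit by digit (value = value*16 + digit):
  2 -> 2
  2*16 + 2 = 34
  34*16 + 2 = 546
  546*16 + 2 = 8738
  8738*16 + 2 = 139810
  139810*16 + 2 = 2236962
  2236962*16 + 2 = 35791394
  35791394*16 + 2 = 572662306
Decimal = 572662306

572662306


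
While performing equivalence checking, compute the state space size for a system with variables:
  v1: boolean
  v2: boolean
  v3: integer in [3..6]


State space = product of domain sizes of all variables.
Domain sizes:
  v1 (boolean): 2
  v2 (boolean): 2
  v3 (integer in [3..6]): 4
Product = 2 * 2 * 4 = 16

16
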